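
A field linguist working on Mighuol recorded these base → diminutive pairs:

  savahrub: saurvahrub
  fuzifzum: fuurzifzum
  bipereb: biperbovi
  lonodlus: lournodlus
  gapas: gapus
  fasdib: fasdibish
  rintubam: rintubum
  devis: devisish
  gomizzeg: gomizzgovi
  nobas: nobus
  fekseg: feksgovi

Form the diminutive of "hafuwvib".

"hafuwvib" has last vowel 'i'. The stems whose last vowel is 'i' (fasdib → fasdibish, devis → devisish) add -ish.
So hafuwvib → hafuwvibish.

hafuwvibish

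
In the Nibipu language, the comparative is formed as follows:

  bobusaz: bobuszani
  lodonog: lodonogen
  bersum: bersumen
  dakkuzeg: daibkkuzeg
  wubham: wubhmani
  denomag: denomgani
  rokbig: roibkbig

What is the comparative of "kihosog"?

dakkuzeg and denomag both end in -g yet inflect differently (daibkkuzeg, denomgani), so the final letter is not what conditions the rule; the last vowel is.
"kihosog" has last vowel 'o'. The one such stem in the data (lodonog → lodonogen) adds -en, so the same rule applies.
The other patterns: stems whose last vowel is 'e' or 'i' insert -ib- after the first vowel; stems whose last vowel is 'a' delete the last vowel and add -ani.
So kihosog → kihosogen.

kihosogen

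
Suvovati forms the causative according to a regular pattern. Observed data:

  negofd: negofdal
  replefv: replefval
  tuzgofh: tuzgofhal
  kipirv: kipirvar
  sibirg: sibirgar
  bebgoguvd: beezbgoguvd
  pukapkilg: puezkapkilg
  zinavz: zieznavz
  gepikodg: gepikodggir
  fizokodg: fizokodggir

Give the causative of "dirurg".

"dirurg" has second-to-last letter 'r'. The stems whose second-to-last letter is 'r' (kipirv → kipirvar, sibirg → sibirgar) add -ar.
So dirurg → dirurgar.

dirurgar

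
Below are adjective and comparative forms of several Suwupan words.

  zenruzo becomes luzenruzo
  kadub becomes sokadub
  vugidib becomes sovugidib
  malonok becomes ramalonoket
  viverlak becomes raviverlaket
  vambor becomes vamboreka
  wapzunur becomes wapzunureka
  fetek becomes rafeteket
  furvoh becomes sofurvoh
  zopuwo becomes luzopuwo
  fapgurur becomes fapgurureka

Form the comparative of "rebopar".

"rebopar" ends in -r. The stems ending in -r (vambor → vamboreka, wapzunur → wapzunureka, fapgurur → fapgurureka) add -eka.
So rebopar → rebopareka.

rebopareka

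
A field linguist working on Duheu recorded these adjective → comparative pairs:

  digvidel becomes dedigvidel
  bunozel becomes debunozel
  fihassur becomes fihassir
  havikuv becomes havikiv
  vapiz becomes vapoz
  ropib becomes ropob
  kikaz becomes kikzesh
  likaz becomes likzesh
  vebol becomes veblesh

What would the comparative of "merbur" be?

vapiz and kikaz both end in -z yet inflect differently (vapoz, kikzesh), so the final letter is not what conditions the rule; the last vowel is.
"merbur" has last vowel 'u'. The stems whose last vowel is 'u' (fihassur → fihassir, havikuv → havikiv) change the last vowel to 'i'.
So merbur → merbir.

merbir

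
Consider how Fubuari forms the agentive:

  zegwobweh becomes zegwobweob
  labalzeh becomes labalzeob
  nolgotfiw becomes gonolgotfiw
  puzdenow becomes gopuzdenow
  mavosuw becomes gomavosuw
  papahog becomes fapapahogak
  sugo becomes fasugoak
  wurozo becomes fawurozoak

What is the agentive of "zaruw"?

puzdenow and papahog both have last vowel 'o' yet inflect differently (gopuzdenow, fapapahogak), so the last vowel is not what conditions the rule; the final letter is.
"zaruw" ends in -w. The stems ending in -w (nolgotfiw → gonolgotfiw, puzdenow → gopuzdenow, mavosuw → gomavosuw) add the prefix go-.
So zaruw → gozaruw.

gozaruw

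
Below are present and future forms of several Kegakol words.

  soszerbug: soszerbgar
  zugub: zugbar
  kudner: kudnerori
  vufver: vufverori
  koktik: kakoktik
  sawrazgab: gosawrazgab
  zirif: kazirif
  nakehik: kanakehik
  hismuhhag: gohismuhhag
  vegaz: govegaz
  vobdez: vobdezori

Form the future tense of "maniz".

kamaniz

zugub and sawrazgab both end in -b yet inflect differently (zugbar, gosawrazgab), so the final letter is not what conditions the rule; the last vowel is.
"maniz" has last vowel 'i'. The stems whose last vowel is 'i' (nakehik → kanakehik, zirif → kazirif, koktik → kakoktik) add the prefix ka-.
So maniz → kamaniz.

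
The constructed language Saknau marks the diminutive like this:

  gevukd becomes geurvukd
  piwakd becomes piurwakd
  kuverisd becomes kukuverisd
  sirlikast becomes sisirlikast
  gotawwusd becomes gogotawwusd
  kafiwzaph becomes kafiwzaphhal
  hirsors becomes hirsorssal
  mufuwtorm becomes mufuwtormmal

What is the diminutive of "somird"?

somirddal

gevukd and kuverisd both end in -d yet inflect differently (geurvukd, kukuverisd), so the final letter is not what conditions the rule; the second-to-last letter is.
"somird" has second-to-last letter 'r'. The stems whose second-to-last letter is 'r' (hirsors → hirsorssal, mufuwtorm → mufuwtormmal) double the final consonant and add -al.
So somird → somirddal.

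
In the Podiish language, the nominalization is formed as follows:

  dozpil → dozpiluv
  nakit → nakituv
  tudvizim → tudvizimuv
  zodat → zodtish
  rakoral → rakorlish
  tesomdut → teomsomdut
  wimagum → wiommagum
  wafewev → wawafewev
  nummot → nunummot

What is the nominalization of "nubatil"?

nakit and zodat both end in -t yet inflect differently (nakituv, zodtish), so the final letter is not what conditions the rule; the last vowel is.
"nubatil" has last vowel 'i'. The stems whose last vowel is 'i' (dozpil → dozpiluv, nakit → nakituv, tudvizim → tudvizimuv) add -uv.
The other patterns: stems whose last vowel is 'a' delete the last vowel and add -ish; stems whose last vowel is 'u' insert -om- after the first vowel; stems whose last vowel is 'e' or 'o' repeat the first consonant+vowel as a prefix.
So nubatil → nubatiluv.

nubatiluv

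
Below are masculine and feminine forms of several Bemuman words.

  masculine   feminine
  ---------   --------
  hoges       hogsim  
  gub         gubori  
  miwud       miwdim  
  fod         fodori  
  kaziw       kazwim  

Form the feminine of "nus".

nusori

fod and miwud both end in -d yet inflect differently (fodori, miwdim), so the final letter is not what conditions the rule; the number of vowels is.
"nus" has 1 vowel. The stems with 1 vowel (fod → fodori, gub → gubori) add -ori.
So nus → nusori.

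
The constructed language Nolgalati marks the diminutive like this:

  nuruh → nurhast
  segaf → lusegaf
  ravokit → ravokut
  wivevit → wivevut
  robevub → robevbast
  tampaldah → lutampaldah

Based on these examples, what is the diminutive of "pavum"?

tampaldah and nuruh both end in -h yet inflect differently (lutampaldah, nurhast), so the final letter is not what conditions the rule; the last vowel is.
"pavum" has last vowel 'u'. The stems whose last vowel is 'u' (nuruh → nurhast, robevub → robevbast) delete the last vowel and add -ast.
The other patterns: stems whose last vowel is 'a' add the prefix lu-; stems whose last vowel is 'i' change the last vowel to 'u'.
So pavum → pavmast.

pavmast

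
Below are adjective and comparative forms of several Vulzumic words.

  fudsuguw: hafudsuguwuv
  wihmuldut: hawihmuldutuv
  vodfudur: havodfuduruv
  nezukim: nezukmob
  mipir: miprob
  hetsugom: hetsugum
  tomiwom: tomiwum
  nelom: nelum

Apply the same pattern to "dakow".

vodfudur and mipir both end in -r yet inflect differently (havodfuduruv, miprob), so the final letter is not what conditions the rule; the last vowel is.
"dakow" has last vowel 'o'. The stems whose last vowel is 'o' (hetsugom → hetsugum, tomiwom → tomiwum, nelom → nelum) change the last vowel to 'u'.
So dakow → dakuw.

dakuw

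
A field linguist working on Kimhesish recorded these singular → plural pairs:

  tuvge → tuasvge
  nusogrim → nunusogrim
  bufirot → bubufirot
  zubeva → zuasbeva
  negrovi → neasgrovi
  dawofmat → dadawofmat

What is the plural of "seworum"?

seseworum

nusogrim and negrovi both have last vowel 'i' yet inflect differently (nunusogrim, neasgrovi), so the last vowel is not what conditions the rule; whether the stem ends in a vowel or a consonant is.
"seworum" ends in a consonant. The stems ending in a consonant (bufirot → bubufirot, nusogrim → nunusogrim, dawofmat → dadawofmat) repeat the first consonant+vowel as a prefix.
The other pattern: stems ending in a vowel insert -as- after the first vowel.
So seworum → seseworum.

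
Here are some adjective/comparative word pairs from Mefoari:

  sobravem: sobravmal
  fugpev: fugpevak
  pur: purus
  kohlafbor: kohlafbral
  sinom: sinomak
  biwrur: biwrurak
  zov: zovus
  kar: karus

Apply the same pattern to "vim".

vimus

"vim" has 1 vowel. The stems with 1 vowel (zov → zovus, pur → purus, kar → karus) add -us.
The other patterns: stems with 2 vowels add -ak; stems with 3 vowels delete the last vowel and add -al.
So vim → vimus.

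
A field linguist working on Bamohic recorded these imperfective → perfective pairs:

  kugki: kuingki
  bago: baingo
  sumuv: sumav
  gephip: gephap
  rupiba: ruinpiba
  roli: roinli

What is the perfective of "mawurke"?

"mawurke" ends in a vowel. The stems ending in a vowel (bago → baingo, roli → roinli, kugki → kuingki) insert -in- after the first vowel.
So mawurke → mainwurke.

mainwurke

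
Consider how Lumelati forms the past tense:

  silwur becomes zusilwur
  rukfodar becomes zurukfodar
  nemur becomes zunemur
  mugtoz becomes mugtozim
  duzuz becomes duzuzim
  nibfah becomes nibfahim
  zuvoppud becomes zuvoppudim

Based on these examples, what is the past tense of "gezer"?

zugezer

silwur and duzuz both have last vowel 'u' yet inflect differently (zusilwur, duzuzim), so the last vowel is not what conditions the rule; the final letter is.
"gezer" ends in -r. The stems ending in -r (silwur → zusilwur, rukfodar → zurukfodar, nemur → zunemur) add the prefix zu-.
So gezer → zugezer.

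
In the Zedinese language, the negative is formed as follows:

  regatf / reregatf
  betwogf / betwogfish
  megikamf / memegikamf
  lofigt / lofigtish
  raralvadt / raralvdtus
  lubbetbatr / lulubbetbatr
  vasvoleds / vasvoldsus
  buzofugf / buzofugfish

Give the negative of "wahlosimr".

wawahlosimr

"wahlosimr" has second-to-last letter 'm'. The one such stem in the data (megikamf → memegikamf) repeats the first consonant+vowel as a prefix (as do regatf, lubbetbatr), so the same rule applies.
The other patterns: stems whose second-to-last letter is 'd' delete the last vowel and add -us; stems whose second-to-last letter is 'g' add -ish.
So wahlosimr → wawahlosimr.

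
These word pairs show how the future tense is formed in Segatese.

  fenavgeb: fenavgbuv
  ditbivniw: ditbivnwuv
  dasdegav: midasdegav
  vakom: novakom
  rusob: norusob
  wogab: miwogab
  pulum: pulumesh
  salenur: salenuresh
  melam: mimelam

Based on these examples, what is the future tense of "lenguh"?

rusob and wogab both end in -b yet inflect differently (norusob, miwogab), so the final letter is not what conditions the rule; the last vowel is.
"lenguh" has last vowel 'u'. The stems whose last vowel is 'u' (pulum → pulumesh, salenur → salenuresh) add -esh.
So lenguh → lenguhesh.

lenguhesh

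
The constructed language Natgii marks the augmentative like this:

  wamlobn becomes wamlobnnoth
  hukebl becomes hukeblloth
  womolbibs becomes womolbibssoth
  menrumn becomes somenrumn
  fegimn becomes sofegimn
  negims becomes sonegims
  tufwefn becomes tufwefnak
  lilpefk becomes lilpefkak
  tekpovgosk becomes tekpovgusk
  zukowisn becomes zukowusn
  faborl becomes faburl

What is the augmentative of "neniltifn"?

neniltifnak

wamlobn and menrumn both end in -n yet inflect differently (wamlobnnoth, somenrumn), so the final letter is not what conditions the rule; the second-to-last letter is.
"neniltifn" has second-to-last letter 'f'. The stems whose second-to-last letter is 'f' (tufwefn → tufwefnak, lilpefk → lilpefkak) add -ak.
The other patterns: stems whose second-to-last letter is 'b' double the final consonant and add -oth; stems whose second-to-last letter is 'm' add the prefix so-; stems whose second-to-last letter is 'r' or 's' change the last vowel to 'u'.
So neniltifn → neniltifnak.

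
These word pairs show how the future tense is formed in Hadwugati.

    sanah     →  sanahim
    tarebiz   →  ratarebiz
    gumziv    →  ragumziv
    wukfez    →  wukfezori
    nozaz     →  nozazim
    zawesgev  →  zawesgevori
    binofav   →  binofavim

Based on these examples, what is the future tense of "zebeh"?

"zebeh" has last vowel 'e'. The stems whose last vowel is 'e' (zawesgev → zawesgevori, wukfez → wukfezori) add -ori.
The other patterns: stems whose last vowel is 'a' add -im; stems whose last vowel is 'i' add the prefix ra-.
So zebeh → zebehori.

zebehori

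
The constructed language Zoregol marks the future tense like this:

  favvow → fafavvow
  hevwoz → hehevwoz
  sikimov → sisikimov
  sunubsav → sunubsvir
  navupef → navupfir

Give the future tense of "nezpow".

sikimov and sunubsav both end in -v yet inflect differently (sisikimov, sunubsvir), so the final letter is not what conditions the rule; the last vowel is.
"nezpow" has last vowel 'o'. The stems whose last vowel is 'o' (favvow → fafavvow, hevwoz → hehevwoz, sikimov → sisikimov) repeat the first consonant+vowel as a prefix.
The other pattern: stems whose last vowel is 'a' or 'e' delete the last vowel and add -ir.
So nezpow → nenezpow.

nenezpow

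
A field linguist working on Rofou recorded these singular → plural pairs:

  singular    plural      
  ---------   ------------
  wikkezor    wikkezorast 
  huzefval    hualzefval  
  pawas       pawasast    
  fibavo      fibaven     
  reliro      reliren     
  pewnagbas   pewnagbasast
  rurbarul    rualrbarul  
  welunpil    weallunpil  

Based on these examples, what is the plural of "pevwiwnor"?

huzefval and pawas both have last vowel 'a' yet inflect differently (hualzefval, pawasast), so the last vowel is not what conditions the rule; the final letter is.
"pevwiwnor" ends in -r. The one such stem in the data (wikkezor → wikkezorast) adds -ast, so the same rule applies.
The other patterns: stems ending in -l insert -al- after the first vowel; stems ending in -o drop the final letter and add -en.
So pevwiwnor → pevwiwnorast.

pevwiwnorast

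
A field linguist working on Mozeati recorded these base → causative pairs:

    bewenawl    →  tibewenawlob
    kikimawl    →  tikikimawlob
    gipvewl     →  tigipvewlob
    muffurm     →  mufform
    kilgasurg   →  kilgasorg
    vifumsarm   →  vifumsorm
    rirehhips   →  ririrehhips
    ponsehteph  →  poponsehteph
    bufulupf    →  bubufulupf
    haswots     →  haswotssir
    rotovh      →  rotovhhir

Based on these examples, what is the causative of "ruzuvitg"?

rirehhips and haswots both end in -s yet inflect differently (ririrehhips, haswotssir), so the final letter is not what conditions the rule; the second-to-last letter is.
"ruzuvitg" has second-to-last letter 't'. The one such stem in the data (haswots → haswotssir) doubles the final consonant and adds -ir (as does rotovh), so the same rule applies.
The other patterns: stems whose second-to-last letter is 'w' add ti- … -ob around the stem; stems whose second-to-last letter is 'r' change the last vowel to 'o'; stems whose second-to-last letter is 'p' repeat the first consonant+vowel as a prefix.
So ruzuvitg → ruzuvitggir.

ruzuvitggir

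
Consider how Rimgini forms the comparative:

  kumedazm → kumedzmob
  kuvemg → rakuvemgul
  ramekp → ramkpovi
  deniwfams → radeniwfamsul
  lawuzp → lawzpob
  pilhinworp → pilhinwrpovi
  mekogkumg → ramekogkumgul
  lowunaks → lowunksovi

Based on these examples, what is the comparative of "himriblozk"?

deniwfams and lowunaks both end in -s yet inflect differently (radeniwfamsul, lowunksovi), so the final letter is not what conditions the rule; the second-to-last letter is.
"himriblozk" has second-to-last letter 'z'. The stems whose second-to-last letter is 'z' (lawuzp → lawzpob, kumedazm → kumedzmob) delete the last vowel and add -ob.
The other patterns: stems whose second-to-last letter is 'm' add ra- … -ul around the stem; stems whose second-to-last letter is 'k' or 'r' delete the last vowel and add -ovi.
So himriblozk → himriblzkob.

himriblzkob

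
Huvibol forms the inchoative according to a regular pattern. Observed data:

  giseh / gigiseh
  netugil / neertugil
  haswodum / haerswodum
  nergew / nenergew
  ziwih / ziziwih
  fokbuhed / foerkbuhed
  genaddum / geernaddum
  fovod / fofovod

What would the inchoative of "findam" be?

fifindam

fovod and fokbuhed both end in -d yet inflect differently (fofovod, foerkbuhed), so the final letter is not what conditions the rule; the number of vowels is.
"findam" has 2 vowels. The stems with 2 vowels (fovod → fofovod, nergew → nenergew, giseh → gigiseh) repeat the first consonant+vowel as a prefix.
The other pattern: stems with 3 vowels insert -er- after the first vowel.
So findam → fifindam.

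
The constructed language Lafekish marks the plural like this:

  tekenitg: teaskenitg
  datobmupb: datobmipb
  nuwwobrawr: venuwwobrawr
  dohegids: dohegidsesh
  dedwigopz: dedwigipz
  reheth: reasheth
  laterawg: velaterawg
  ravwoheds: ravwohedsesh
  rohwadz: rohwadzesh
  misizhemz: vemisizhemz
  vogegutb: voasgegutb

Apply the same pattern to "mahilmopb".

dedwigopz and rohwadz both end in -z yet inflect differently (dedwigipz, rohwadzesh), so the final letter is not what conditions the rule; the second-to-last letter is.
"mahilmopb" has second-to-last letter 'p'. The stems whose second-to-last letter is 'p' (datobmupb → datobmipb, dedwigopz → dedwigipz) change the last vowel to 'i'.
So mahilmopb → mahilmipb.

mahilmipb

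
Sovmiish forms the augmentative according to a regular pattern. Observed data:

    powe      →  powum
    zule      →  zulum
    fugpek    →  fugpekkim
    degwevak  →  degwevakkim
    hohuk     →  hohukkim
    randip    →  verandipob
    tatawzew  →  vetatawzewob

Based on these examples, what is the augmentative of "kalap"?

powe and fugpek both have last vowel 'e' yet inflect differently (powum, fugpekkim), so the last vowel is not what conditions the rule; the final letter is.
"kalap" ends in -p. The one such stem in the data (randip → verandipob) adds ve- … -ob around the stem, so the same rule applies.
The other patterns: stems ending in -e drop the final letter and add -um; stems ending in -k double the final consonant and add -im.
So kalap → vekalapob.

vekalapob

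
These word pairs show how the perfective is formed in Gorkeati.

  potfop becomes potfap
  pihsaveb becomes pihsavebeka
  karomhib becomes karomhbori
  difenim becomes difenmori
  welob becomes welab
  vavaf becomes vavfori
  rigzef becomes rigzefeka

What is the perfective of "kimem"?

kimemeka

"kimem" has last vowel 'e'. The stems whose last vowel is 'e' (pihsaveb → pihsavebeka, rigzef → rigzefeka) add -eka.
So kimem → kimemeka.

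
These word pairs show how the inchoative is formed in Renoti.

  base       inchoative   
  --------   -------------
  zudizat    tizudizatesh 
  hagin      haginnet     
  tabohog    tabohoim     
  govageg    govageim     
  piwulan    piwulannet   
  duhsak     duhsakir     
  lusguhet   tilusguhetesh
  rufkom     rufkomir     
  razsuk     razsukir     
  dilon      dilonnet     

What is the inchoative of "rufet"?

lusguhet and govageg both have last vowel 'e' yet inflect differently (tilusguhetesh, govageim), so the last vowel is not what conditions the rule; the final letter is.
"rufet" ends in -t. The stems ending in -t (lusguhet → tilusguhetesh, zudizat → tizudizatesh) add ti- … -esh around the stem.
The other patterns: stems ending in -g drop the final letter and add -im; stems ending in -n double the final consonant and add -et; stems ending in -k or -m add -ir.
So rufet → tirufetesh.

tirufetesh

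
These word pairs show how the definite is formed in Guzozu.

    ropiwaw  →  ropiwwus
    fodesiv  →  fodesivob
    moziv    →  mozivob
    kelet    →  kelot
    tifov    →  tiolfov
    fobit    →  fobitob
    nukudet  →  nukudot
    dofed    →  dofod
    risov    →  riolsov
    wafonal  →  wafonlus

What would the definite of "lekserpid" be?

lekserpidob

"lekserpid" has last vowel 'i'. The stems whose last vowel is 'i' (fodesiv → fodesivob, moziv → mozivob, fobit → fobitob) add -ob.
The other patterns: stems whose last vowel is 'e' change the last vowel to 'o'; stems whose last vowel is 'o' insert -ol- after the first vowel; stems whose last vowel is 'a' delete the last vowel and add -us.
So lekserpid → lekserpidob.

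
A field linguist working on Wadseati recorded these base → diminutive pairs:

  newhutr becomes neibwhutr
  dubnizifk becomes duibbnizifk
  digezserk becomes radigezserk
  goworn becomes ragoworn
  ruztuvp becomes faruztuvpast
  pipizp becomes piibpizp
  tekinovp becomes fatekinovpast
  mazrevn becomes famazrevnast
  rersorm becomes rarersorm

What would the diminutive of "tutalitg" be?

goworn and mazrevn both end in -n yet inflect differently (ragoworn, famazrevnast), so the final letter is not what conditions the rule; the second-to-last letter is.
"tutalitg" has second-to-last letter 't'. The one such stem in the data (newhutr → neibwhutr) inserts -ib- after the first vowel (as do dubnizifk, pipizp), so the same rule applies.
The other patterns: stems whose second-to-last letter is 'r' add the prefix ra-; stems whose second-to-last letter is 'v' add fa- … -ast around the stem.
So tutalitg → tuibtalitg.

tuibtalitg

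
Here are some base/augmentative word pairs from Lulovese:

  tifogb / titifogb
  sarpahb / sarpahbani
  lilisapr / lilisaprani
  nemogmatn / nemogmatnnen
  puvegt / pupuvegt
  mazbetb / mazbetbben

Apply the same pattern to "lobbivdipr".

lobbivdiprani

tifogb and mazbetb both end in -b yet inflect differently (titifogb, mazbetbben), so the final letter is not what conditions the rule; the second-to-last letter is.
"lobbivdipr" has second-to-last letter 'p'. The one such stem in the data (lilisapr → lilisaprani) adds -ani, so the same rule applies.
So lobbivdipr → lobbivdiprani.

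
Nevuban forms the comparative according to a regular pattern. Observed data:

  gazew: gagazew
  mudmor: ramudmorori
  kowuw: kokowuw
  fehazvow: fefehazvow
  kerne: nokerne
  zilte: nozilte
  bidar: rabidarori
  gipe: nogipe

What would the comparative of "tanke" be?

mudmor and fehazvow both have last vowel 'o' yet inflect differently (ramudmorori, fefehazvow), so the last vowel is not what conditions the rule; the final letter is.
"tanke" ends in -e. The stems ending in -e (zilte → nozilte, gipe → nogipe, kerne → nokerne) add the prefix no-.
The other patterns: stems ending in -r add ra- … -ori around the stem; stems ending in -w repeat the first consonant+vowel as a prefix.
So tanke → notanke.

notanke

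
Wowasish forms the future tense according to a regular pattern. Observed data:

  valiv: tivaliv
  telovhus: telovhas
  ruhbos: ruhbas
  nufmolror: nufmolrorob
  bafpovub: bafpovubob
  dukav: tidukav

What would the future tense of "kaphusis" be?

kaphusas

ruhbos and nufmolror both have last vowel 'o' yet inflect differently (ruhbas, nufmolrorob), so the last vowel is not what conditions the rule; the final letter is.
"kaphusis" ends in -s. The stems ending in -s (ruhbos → ruhbas, telovhus → telovhas) change the last vowel to 'a'.
The other patterns: stems ending in -b or -r add -ob; stems ending in -v add the prefix ti-.
So kaphusis → kaphusas.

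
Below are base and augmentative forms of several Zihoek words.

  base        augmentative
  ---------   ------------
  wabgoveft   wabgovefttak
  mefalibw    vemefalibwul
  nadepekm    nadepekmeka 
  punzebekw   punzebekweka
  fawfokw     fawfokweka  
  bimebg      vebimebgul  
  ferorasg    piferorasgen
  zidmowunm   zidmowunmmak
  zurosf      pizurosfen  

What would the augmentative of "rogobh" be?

ferorasg and bimebg both end in -g yet inflect differently (piferorasgen, vebimebgul), so the final letter is not what conditions the rule; the second-to-last letter is.
"rogobh" has second-to-last letter 'b'. The stems whose second-to-last letter is 'b' (mefalibw → vemefalibwul, bimebg → vebimebgul) add ve- … -ul around the stem.
The other patterns: stems whose second-to-last letter is 's' add pi- … -en around the stem; stems whose second-to-last letter is 'k' add -eka; stems whose second-to-last letter is 'f' or 'n' double the final consonant and add -ak.
So rogobh → verogobhul.

verogobhul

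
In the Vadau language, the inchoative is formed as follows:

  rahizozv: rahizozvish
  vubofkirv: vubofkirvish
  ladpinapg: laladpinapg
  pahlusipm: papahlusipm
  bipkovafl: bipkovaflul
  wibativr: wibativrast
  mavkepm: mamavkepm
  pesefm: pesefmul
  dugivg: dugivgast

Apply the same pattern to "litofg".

"litofg" has second-to-last letter 'f'. The stems whose second-to-last letter is 'f' (bipkovafl → bipkovaflul, pesefm → pesefmul) add -ul.
The other patterns: stems whose second-to-last letter is 'v' add -ast; stems whose second-to-last letter is 'p' repeat the first consonant+vowel as a prefix; stems whose second-to-last letter is 'r' or 'z' add -ish.
So litofg → litofgul.

litofgul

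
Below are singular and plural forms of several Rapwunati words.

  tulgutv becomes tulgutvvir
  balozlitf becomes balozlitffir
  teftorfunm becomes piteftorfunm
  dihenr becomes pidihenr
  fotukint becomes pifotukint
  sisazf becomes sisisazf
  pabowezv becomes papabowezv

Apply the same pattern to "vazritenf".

pivazritenf

"vazritenf" has second-to-last letter 'n'. The stems whose second-to-last letter is 'n' (teftorfunm → piteftorfunm, dihenr → pidihenr, fotukint → pifotukint) add the prefix pi-.
The other patterns: stems whose second-to-last letter is 't' double the final consonant and add -ir; stems whose second-to-last letter is 'z' repeat the first consonant+vowel as a prefix.
So vazritenf → pivazritenf.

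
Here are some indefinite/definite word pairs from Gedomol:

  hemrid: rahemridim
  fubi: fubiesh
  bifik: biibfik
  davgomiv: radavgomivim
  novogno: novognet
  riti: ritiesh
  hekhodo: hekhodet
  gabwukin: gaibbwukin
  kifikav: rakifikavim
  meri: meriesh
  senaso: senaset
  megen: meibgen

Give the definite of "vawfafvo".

hemrid and meri both have last vowel 'i' yet inflect differently (rahemridim, meriesh), so the last vowel is not what conditions the rule; the final letter is.
"vawfafvo" ends in -o. The stems ending in -o (hekhodo → hekhodet, novogno → novognet, senaso → senaset) drop the final letter and add -et.
So vawfafvo → vawfafvet.

vawfafvet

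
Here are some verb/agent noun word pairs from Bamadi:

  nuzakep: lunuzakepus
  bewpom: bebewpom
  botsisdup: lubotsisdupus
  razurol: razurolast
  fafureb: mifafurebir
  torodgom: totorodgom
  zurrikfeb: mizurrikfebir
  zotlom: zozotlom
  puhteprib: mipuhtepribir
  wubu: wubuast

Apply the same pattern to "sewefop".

lusewefopus

"sewefop" ends in -p. The stems ending in -p (nuzakep → lunuzakepus, botsisdup → lubotsisdupus) add lu- … -us around the stem.
So sewefop → lusewefopus.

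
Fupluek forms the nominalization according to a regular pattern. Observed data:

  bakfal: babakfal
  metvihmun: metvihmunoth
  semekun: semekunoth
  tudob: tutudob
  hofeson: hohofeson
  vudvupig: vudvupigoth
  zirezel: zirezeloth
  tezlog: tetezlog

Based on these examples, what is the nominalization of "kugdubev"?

hofeson and semekun both end in -n yet inflect differently (hohofeson, semekunoth), so the final letter is not what conditions the rule; the last vowel is.
"kugdubev" has last vowel 'e'. The one such stem in the data (zirezel → zirezeloth) adds -oth, so the same rule applies.
The other pattern: stems whose last vowel is 'a' or 'o' repeat the first consonant+vowel as a prefix.
So kugdubev → kugdubevoth.

kugdubevoth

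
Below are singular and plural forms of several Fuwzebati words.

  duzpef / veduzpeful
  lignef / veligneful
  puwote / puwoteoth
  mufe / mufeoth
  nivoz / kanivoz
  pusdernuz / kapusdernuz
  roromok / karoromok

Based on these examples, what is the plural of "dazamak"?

duzpef and puwote both have last vowel 'e' yet inflect differently (veduzpeful, puwoteoth), so the last vowel is not what conditions the rule; the final letter is.
"dazamak" ends in -k. The one such stem in the data (roromok → karoromok) adds the prefix ka-, so the same rule applies.
So dazamak → kadazamak.

kadazamak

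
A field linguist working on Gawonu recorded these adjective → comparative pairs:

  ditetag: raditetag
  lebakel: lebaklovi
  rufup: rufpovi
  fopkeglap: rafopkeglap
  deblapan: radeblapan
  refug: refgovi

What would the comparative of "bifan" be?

rabifan

"bifan" has last vowel 'a'. The stems whose last vowel is 'a' (deblapan → radeblapan, ditetag → raditetag, fopkeglap → rafopkeglap) add the prefix ra-.
The other pattern: stems whose last vowel is 'e' or 'u' delete the last vowel and add -ovi.
So bifan → rabifan.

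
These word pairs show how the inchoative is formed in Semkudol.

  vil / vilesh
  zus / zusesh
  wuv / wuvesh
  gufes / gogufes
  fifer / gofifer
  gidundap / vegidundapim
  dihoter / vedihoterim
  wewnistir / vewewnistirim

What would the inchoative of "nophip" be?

gonophip

"nophip" has 2 vowels. The stems with 2 vowels (gufes → gogufes, fifer → gofifer) add the prefix go-.
The other patterns: stems with 1 vowel add -esh; stems with 3 vowels add ve- … -im around the stem.
So nophip → gonophip.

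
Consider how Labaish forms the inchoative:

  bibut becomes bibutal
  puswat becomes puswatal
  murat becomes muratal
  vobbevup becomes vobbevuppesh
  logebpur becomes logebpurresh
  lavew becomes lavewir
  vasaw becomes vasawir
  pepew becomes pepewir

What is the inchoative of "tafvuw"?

tafvuwir

"tafvuw" ends in -w. The stems ending in -w (lavew → lavewir, vasaw → vasawir, pepew → pepewir) add -ir.
So tafvuw → tafvuwir.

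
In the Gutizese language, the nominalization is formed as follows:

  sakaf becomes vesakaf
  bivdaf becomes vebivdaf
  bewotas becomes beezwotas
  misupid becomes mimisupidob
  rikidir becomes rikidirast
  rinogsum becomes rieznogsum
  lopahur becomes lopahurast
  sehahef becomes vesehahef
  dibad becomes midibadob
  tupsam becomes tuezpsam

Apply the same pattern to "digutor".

digutorast

"digutor" ends in -r. The stems ending in -r (rikidir → rikidirast, lopahur → lopahurast) add -ast.
So digutor → digutorast.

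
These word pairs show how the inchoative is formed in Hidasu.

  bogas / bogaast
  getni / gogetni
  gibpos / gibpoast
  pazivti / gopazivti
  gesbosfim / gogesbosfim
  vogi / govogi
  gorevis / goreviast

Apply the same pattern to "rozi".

gorozi

gorevis and vogi both have last vowel 'i' yet inflect differently (goreviast, govogi), so the last vowel is not what conditions the rule; the final letter is.
"rozi" ends in -i. The stems ending in -i (vogi → govogi, pazivti → gopazivti, getni → gogetni) add the prefix go-.
The other pattern: stems ending in -s drop the final letter and add -ast.
So rozi → gorozi.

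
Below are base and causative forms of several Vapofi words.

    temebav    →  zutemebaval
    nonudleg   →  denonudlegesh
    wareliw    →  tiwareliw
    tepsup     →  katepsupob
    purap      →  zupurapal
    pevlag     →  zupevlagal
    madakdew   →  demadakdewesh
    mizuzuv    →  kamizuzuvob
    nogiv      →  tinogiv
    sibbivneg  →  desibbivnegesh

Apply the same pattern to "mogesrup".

kamogesrupob

mizuzuv and nogiv both end in -v yet inflect differently (kamizuzuvob, tinogiv), so the final letter is not what conditions the rule; the last vowel is.
"mogesrup" has last vowel 'u'. The stems whose last vowel is 'u' (mizuzuv → kamizuzuvob, tepsup → katepsupob) add ka- … -ob around the stem.
The other patterns: stems whose last vowel is 'i' add the prefix ti-; stems whose last vowel is 'e' add de- … -esh around the stem; stems whose last vowel is 'a' add zu- … -al around the stem.
So mogesrup → kamogesrupob.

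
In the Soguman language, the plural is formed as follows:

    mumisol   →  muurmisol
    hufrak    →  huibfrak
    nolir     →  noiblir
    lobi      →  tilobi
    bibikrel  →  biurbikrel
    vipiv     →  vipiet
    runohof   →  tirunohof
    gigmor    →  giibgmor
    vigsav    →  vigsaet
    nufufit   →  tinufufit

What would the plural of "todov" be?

todoet

mumisol and gigmor both have last vowel 'o' yet inflect differently (muurmisol, giibgmor), so the last vowel is not what conditions the rule; the final letter is.
"todov" ends in -v. The stems ending in -v (vipiv → vipiet, vigsav → vigsaet) drop the final letter and add -et.
So todov → todoet.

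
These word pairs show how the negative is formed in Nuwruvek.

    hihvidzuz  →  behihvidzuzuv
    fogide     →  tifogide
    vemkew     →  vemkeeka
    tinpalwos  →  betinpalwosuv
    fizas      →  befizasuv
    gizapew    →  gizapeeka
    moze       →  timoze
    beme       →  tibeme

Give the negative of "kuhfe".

"kuhfe" ends in -e. The stems ending in -e (moze → timoze, fogide → tifogide, beme → tibeme) add the prefix ti-.
So kuhfe → tikuhfe.

tikuhfe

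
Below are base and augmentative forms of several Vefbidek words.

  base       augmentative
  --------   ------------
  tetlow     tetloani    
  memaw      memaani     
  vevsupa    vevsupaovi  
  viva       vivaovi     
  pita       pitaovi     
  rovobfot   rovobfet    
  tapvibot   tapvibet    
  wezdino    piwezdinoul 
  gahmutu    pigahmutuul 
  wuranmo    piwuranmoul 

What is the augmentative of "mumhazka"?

mumhazkaovi

memaw and vevsupa both have last vowel 'a' yet inflect differently (memaani, vevsupaovi), so the last vowel is not what conditions the rule; the final letter is.
"mumhazka" ends in -a. The stems ending in -a (vevsupa → vevsupaovi, viva → vivaovi, pita → pitaovi) add -ovi.
The other patterns: stems ending in -w drop the final letter and add -ani; stems ending in -t change the last vowel to 'e'; stems ending in -o or -u add pi- … -ul around the stem.
So mumhazka → mumhazkaovi.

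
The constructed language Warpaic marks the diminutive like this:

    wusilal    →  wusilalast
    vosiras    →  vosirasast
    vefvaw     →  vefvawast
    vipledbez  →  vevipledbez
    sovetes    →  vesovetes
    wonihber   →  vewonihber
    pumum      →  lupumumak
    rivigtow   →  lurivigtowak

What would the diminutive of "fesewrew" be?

vosiras and sovetes both end in -s yet inflect differently (vosirasast, vesovetes), so the final letter is not what conditions the rule; the last vowel is.
"fesewrew" has last vowel 'e'. The stems whose last vowel is 'e' (vipledbez → vevipledbez, sovetes → vesovetes, wonihber → vewonihber) add the prefix ve-.
The other patterns: stems whose last vowel is 'a' add -ast; stems whose last vowel is 'o' or 'u' add lu- … -ak around the stem.
So fesewrew → vefesewrew.

vefesewrew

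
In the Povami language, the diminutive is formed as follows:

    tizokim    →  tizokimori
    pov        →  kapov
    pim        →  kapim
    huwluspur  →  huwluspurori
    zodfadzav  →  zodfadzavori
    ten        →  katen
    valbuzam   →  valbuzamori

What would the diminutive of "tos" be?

pov and zodfadzav both end in -v yet inflect differently (kapov, zodfadzavori), so the final letter is not what conditions the rule; the number of vowels is.
"tos" has 1 vowel. The stems with 1 vowel (pov → kapov, pim → kapim, ten → katen) add the prefix ka-.
So tos → katos.

katos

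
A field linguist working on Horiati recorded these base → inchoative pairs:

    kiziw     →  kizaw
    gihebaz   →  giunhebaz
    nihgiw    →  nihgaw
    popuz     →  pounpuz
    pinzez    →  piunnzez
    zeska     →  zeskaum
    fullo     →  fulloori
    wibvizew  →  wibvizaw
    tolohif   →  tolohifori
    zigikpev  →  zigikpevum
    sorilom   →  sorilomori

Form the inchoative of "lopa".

lopaum

wibvizew and zigikpev both have last vowel 'e' yet inflect differently (wibvizaw, zigikpevum), so the last vowel is not what conditions the rule; the final letter is.
"lopa" ends in -a. The one such stem in the data (zeska → zeskaum) adds -um, so the same rule applies.
So lopa → lopaum.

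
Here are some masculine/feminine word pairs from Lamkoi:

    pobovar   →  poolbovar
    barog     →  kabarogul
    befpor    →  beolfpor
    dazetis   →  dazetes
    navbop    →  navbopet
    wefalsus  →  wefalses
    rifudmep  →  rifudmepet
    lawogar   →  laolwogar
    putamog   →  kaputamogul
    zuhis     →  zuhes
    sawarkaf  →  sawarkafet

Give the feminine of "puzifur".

"puzifur" ends in -r. The stems ending in -r (befpor → beolfpor, pobovar → poolbovar, lawogar → laolwogar) insert -ol- after the first vowel.
The other patterns: stems ending in -s change the last vowel to 'e'; stems ending in -g add ka- … -ul around the stem; stems ending in -f or -p add -et.
So puzifur → puolzifur.

puolzifur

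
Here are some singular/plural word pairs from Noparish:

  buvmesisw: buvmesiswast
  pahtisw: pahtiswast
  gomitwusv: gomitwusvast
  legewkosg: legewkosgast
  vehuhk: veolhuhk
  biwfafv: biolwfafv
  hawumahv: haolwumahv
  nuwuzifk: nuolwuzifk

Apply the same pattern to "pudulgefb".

puoldulgefb

gomitwusv and biwfafv both end in -v yet inflect differently (gomitwusvast, biolwfafv), so the final letter is not what conditions the rule; the second-to-last letter is.
"pudulgefb" has second-to-last letter 'f'. The stems whose second-to-last letter is 'f' (biwfafv → biolwfafv, nuwuzifk → nuolwuzifk) insert -ol- after the first vowel.
The other pattern: stems whose second-to-last letter is 's' add -ast.
So pudulgefb → puoldulgefb.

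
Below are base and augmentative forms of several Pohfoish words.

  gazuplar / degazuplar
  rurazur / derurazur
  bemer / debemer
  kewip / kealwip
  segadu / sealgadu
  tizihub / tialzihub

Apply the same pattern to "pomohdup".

rurazur and segadu both have last vowel 'u' yet inflect differently (derurazur, sealgadu), so the last vowel is not what conditions the rule; the final letter is.
"pomohdup" ends in -p. The one such stem in the data (kewip → kealwip) inserts -al- after the first vowel (as do segadu, tizihub), so the same rule applies.
The other pattern: stems ending in -r add the prefix de-.
So pomohdup → poalmohdup.

poalmohdup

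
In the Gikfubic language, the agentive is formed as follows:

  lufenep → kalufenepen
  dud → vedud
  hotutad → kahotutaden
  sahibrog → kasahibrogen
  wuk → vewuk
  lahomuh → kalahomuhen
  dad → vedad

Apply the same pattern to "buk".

vebuk

dad and hotutad both end in -d yet inflect differently (vedad, kahotutaden), so the final letter is not what conditions the rule; the number of vowels is.
"buk" has 1 vowel. The stems with 1 vowel (dad → vedad, wuk → vewuk, dud → vedud) add the prefix ve-.
So buk → vebuk.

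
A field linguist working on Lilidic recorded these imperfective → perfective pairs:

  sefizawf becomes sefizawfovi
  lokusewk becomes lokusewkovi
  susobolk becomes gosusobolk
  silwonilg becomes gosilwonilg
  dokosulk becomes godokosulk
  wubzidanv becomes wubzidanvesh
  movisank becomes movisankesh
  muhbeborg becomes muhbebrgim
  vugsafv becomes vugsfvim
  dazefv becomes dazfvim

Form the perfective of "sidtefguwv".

sidtefguwvovi

lokusewk and susobolk both end in -k yet inflect differently (lokusewkovi, gosusobolk), so the final letter is not what conditions the rule; the second-to-last letter is.
"sidtefguwv" has second-to-last letter 'w'. The stems whose second-to-last letter is 'w' (sefizawf → sefizawfovi, lokusewk → lokusewkovi) add -ovi.
The other patterns: stems whose second-to-last letter is 'l' add the prefix go-; stems whose second-to-last letter is 'n' add -esh; stems whose second-to-last letter is 'f' or 'r' delete the last vowel and add -im.
So sidtefguwv → sidtefguwvovi.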